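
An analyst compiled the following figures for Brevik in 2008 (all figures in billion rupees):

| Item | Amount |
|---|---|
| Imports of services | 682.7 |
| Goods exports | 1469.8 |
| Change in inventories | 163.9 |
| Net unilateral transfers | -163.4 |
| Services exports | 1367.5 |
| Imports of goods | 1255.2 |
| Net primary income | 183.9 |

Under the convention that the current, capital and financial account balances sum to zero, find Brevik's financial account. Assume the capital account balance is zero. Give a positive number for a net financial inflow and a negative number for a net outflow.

-919.9

Goods balance = 1469.8 - 1255.2 = 214.6
Services balance = 1367.5 - 682.7 = 684.8
Trade balance (goods + services) = 214.6 + 684.8 = 899.4
Net primary income = 183.9
Net secondary income = -163.4
Current account = 899.4 + 183.9 + (-163.4) = 919.9
Financial account = -(919.9) = -919.9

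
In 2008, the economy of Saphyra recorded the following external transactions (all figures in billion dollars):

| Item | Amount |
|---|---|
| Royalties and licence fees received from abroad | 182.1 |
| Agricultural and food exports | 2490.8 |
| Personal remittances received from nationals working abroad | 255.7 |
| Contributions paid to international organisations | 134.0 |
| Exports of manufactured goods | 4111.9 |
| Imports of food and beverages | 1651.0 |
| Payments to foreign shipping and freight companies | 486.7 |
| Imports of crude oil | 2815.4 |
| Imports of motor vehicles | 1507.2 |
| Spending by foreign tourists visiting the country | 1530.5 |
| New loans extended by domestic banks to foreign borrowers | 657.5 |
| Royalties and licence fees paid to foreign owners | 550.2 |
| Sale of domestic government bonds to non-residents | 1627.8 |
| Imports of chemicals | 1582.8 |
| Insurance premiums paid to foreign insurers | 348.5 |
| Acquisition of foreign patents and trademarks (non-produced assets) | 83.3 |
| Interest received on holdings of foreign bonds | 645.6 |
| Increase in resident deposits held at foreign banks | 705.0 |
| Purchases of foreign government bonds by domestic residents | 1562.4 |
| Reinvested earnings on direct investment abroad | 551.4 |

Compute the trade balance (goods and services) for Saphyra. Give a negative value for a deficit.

Goods: -1651.0 + 2490.8 - 2815.4 - 1507.2 - 1582.8 + 4111.9 = -953.7
Services: 1530.5 - 550.2 + 182.1 - 486.7 - 348.5 = 327.2
Trade balance = -953.7 + 327.2 = -626.5
(Excluded from the trade balance — secondary income: personal remittances received from nationals working abroad 255.7, contributions paid to international organisations 134.0; financial account: new loans extended by domestic banks to foreign borrowers 657.5, sale of domestic government bonds to non-residents 1627.8, increase in resident deposits held at foreign banks 705.0, purchases of foreign government bonds by domestic residents 1562.4; capital account: acquisition of foreign patents and trademarks (non-produced assets) 83.3; primary income: interest received on holdings of foreign bonds 645.6, reinvested earnings on direct investment abroad 551.4.)

-626.5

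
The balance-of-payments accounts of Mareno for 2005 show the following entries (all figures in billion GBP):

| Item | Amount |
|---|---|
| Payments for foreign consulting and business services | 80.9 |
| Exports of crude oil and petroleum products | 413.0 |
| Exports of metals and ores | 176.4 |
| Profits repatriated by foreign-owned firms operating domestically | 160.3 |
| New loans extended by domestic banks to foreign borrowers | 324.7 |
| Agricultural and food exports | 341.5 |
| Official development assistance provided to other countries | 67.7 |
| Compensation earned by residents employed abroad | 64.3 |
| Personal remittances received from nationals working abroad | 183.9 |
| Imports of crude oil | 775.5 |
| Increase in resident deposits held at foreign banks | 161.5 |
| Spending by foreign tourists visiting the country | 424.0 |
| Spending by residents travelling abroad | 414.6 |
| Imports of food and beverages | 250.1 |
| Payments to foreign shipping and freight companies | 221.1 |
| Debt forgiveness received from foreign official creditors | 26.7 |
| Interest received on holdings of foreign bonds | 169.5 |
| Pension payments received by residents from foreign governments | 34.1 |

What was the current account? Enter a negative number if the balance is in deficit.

-163.5

Goods: -775.5 + 413.0 + 176.4 + 341.5 - 250.1 = -94.7
Services: 424.0 - 80.9 - 221.1 - 414.6 = -292.6
Primary income: -160.3 + 169.5 + 64.3 = 73.5
Secondary income: 34.1 - 67.7 + 183.9 = 150.3
Current account = (-94.7) + (-292.6) + 73.5 + 150.3 = -163.5
(Excluded from the current account — financial account: new loans extended by domestic banks to foreign borrowers 324.7, increase in resident deposits held at foreign banks 161.5; capital account: debt forgiveness received from foreign official creditors 26.7.)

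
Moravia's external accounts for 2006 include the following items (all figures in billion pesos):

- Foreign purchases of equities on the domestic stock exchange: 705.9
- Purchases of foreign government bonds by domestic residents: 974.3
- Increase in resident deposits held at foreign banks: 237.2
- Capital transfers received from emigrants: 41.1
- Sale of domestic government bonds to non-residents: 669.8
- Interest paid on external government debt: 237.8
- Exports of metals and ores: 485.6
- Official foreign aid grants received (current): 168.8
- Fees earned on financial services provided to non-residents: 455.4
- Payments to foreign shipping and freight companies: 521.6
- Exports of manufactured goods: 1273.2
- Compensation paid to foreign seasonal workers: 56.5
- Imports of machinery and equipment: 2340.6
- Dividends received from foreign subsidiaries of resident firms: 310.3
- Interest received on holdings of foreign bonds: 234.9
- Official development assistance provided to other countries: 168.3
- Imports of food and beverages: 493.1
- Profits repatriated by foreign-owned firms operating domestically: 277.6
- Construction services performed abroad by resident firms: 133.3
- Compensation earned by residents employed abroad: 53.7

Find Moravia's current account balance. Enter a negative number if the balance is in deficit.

-980.3

Goods: -493.1 + 1273.2 - 2340.6 + 485.6 = -1074.9
Services: 133.3 - 521.6 + 455.4 = 67.1
Primary income: -277.6 + 310.3 + 53.7 - 237.8 + 234.9 - 56.5 = 27.0
Secondary income: 168.8 - 168.3 = 0.5
Current account = (-1074.9) + 67.1 + 27.0 + 0.5 = -980.3
(Excluded from the current account — financial account: foreign purchases of equities on the domestic stock exchange 705.9, purchases of foreign government bonds by domestic residents 974.3, increase in resident deposits held at foreign banks 237.2, sale of domestic government bonds to non-residents 669.8; capital account: capital transfers received from emigrants 41.1.)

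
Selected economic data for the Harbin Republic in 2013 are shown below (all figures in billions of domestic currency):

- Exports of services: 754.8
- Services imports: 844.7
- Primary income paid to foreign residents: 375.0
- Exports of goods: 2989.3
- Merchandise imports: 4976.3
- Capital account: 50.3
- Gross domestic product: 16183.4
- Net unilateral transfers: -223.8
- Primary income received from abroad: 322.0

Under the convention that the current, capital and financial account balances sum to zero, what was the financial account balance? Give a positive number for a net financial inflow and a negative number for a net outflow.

2303.4

Goods balance = 2989.3 - 4976.3 = -1987.0
Services balance = 754.8 - 844.7 = -89.9
Trade balance (goods + services) = -1987.0 + (-89.9) = -2076.9
Net primary income = 322.0 - 375.0 = -53.0
Net secondary income = -223.8
Current account = -2076.9 + (-53.0) + (-223.8) = -2353.7
Financial account = -(-2353.7 + 50.3) = 2303.4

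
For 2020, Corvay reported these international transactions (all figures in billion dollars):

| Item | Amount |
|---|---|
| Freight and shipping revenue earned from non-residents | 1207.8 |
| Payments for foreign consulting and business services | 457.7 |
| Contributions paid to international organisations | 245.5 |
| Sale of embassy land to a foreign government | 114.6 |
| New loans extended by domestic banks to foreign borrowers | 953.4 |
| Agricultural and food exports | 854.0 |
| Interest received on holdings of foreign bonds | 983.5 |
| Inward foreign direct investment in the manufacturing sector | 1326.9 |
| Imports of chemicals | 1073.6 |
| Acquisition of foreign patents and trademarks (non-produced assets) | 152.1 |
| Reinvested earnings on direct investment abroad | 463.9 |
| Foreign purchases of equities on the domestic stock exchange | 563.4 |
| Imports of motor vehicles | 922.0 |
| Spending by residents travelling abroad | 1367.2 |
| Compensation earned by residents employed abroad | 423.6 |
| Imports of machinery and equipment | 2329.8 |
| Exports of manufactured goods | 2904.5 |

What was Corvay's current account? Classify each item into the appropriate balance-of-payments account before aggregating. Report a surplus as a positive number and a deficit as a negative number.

441.5

Goods: -922.0 + 854.0 - 1073.6 - 2329.8 + 2904.5 = -566.9
Services: -457.7 + 1207.8 - 1367.2 = -617.1
Primary income: 463.9 + 983.5 + 423.6 = 1871.0
Secondary income: -245.5
Current account = (-566.9) + (-617.1) + 1871.0 + (-245.5) = 441.5
(Excluded from the current account — capital account: sale of embassy land to a foreign government 114.6, acquisition of foreign patents and trademarks (non-produced assets) 152.1; financial account: new loans extended by domestic banks to foreign borrowers 953.4, inward foreign direct investment in the manufacturing sector 1326.9, foreign purchases of equities on the domestic stock exchange 563.4.)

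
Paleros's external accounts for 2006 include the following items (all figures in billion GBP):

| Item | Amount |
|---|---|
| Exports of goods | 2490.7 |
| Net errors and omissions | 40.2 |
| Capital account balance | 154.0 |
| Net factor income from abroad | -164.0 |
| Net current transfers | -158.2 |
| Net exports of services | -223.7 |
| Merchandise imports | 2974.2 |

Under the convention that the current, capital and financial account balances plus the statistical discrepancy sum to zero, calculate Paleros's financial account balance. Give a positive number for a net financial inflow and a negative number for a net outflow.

835.2

Goods balance = 2490.7 - 2974.2 = -483.5
Services balance = -223.7
Trade balance (goods + services) = -483.5 + (-223.7) = -707.2
Net primary income = -164.0
Net secondary income = -158.2
Current account = -707.2 + (-164.0) + (-158.2) = -1029.4
Financial account = -(-1029.4 + 154.0 + 40.2) = 835.2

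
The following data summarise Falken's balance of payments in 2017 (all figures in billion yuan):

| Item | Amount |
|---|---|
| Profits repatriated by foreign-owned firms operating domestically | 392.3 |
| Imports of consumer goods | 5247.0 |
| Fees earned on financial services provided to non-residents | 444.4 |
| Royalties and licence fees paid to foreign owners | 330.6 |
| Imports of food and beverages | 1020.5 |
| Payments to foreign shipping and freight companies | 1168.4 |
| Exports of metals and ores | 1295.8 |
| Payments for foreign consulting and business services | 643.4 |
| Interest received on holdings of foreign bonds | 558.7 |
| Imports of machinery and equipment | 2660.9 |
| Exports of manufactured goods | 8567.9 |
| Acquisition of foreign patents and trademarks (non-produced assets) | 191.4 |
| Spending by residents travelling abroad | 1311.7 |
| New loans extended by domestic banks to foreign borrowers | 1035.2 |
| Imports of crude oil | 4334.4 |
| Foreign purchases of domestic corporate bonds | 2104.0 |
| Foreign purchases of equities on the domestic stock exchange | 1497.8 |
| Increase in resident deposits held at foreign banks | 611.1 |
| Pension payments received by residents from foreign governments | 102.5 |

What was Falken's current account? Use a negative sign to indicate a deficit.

Goods: 8567.9 - 2660.9 - 4334.4 - 1020.5 + 1295.8 - 5247.0 = -3399.1
Services: -1168.4 + 444.4 - 643.4 - 1311.7 - 330.6 = -3009.7
Primary income: 558.7 - 392.3 = 166.4
Secondary income: 102.5
Current account = (-3399.1) + (-3009.7) + 166.4 + 102.5 = -6139.9
(Excluded from the current account — capital account: acquisition of foreign patents and trademarks (non-produced assets) 191.4; financial account: new loans extended by domestic banks to foreign borrowers 1035.2, foreign purchases of domestic corporate bonds 2104.0, foreign purchases of equities on the domestic stock exchange 1497.8, increase in resident deposits held at foreign banks 611.1.)

-6139.9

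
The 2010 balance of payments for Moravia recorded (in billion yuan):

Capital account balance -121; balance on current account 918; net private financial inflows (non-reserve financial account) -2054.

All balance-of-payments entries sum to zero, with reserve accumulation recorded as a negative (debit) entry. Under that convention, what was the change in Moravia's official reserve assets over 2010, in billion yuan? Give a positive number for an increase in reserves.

Official reserve transactions balance = -(918 + (-121) + (-2054)) = 1257
An accumulation of reserves is recorded as a debit (negative entry), so the change in the stock of reserves is the negative of that balance.
Change in official reserves = -(1257) = -1257

-1257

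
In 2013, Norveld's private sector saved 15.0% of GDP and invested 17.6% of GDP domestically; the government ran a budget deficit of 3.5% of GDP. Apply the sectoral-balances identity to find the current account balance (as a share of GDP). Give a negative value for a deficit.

By the sectoral-balances identity, CA = (S_private - I) + (T - G).
Private balance = 15.0 - 17.6 = -2.6
Government balance (T - G) = -3.5
CA = -2.6 + (-3.5) = -6.1

-6.1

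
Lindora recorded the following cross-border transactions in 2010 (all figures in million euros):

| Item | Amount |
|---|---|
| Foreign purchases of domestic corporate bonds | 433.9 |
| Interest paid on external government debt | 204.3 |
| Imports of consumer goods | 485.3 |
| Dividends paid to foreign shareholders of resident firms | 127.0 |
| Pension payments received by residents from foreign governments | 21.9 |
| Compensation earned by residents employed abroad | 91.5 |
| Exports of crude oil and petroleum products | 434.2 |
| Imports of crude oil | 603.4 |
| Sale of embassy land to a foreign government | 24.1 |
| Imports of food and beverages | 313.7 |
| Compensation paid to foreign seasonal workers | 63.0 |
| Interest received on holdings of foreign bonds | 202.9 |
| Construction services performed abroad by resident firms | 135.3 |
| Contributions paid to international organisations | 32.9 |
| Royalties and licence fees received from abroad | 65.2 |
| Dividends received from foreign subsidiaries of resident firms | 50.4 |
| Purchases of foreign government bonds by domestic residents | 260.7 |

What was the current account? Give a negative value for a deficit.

-828.2

Goods: -313.7 - 485.3 - 603.4 + 434.2 = -968.2
Services: 135.3 + 65.2 = 200.5
Primary income: 202.9 + 91.5 + 50.4 - 127.0 - 204.3 - 63.0 = -49.5
Secondary income: 21.9 - 32.9 = -11.0
Current account = (-968.2) + 200.5 + (-49.5) + (-11.0) = -828.2
(Excluded from the current account — financial account: foreign purchases of domestic corporate bonds 433.9, purchases of foreign government bonds by domestic residents 260.7; capital account: sale of embassy land to a foreign government 24.1.)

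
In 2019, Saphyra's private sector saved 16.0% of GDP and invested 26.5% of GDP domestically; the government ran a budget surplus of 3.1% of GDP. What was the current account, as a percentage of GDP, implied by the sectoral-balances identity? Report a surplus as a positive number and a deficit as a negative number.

By the sectoral-balances identity, CA = (S_private - I) + (T - G).
Private balance = 16.0 - 26.5 = -10.5
Government balance (T - G) = 3.1
CA = -10.5 + 3.1 = -7.4

-7.4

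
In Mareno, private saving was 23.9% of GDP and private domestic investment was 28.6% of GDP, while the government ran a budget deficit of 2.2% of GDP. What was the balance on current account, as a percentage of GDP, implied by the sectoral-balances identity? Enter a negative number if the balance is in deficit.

By the sectoral-balances identity, CA = (S_private - I) + (T - G).
Private balance = 23.9 - 28.6 = -4.7
Government balance (T - G) = -2.2
CA = -4.7 + (-2.2) = -6.9

-6.9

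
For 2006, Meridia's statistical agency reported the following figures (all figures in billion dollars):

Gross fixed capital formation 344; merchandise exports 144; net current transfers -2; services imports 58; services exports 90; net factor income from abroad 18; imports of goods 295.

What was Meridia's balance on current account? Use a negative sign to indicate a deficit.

-103

Goods balance = 144 - 295 = -151
Services balance = 90 - 58 = 32
Trade balance (goods + services) = -151 + 32 = -119
Net primary income = 18
Net secondary income = -2
Current account = -119 + 18 + (-2) = -103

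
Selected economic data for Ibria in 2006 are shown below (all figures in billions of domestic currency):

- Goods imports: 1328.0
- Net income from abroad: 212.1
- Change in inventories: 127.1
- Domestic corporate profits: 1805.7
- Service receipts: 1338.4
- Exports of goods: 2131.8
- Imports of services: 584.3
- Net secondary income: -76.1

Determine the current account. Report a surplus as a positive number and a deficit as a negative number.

1693.9

Goods balance = 2131.8 - 1328.0 = 803.8
Services balance = 1338.4 - 584.3 = 754.1
Trade balance (goods + services) = 803.8 + 754.1 = 1557.9
Net primary income = 212.1
Net secondary income = -76.1
Current account = 1557.9 + 212.1 + (-76.1) = 1693.9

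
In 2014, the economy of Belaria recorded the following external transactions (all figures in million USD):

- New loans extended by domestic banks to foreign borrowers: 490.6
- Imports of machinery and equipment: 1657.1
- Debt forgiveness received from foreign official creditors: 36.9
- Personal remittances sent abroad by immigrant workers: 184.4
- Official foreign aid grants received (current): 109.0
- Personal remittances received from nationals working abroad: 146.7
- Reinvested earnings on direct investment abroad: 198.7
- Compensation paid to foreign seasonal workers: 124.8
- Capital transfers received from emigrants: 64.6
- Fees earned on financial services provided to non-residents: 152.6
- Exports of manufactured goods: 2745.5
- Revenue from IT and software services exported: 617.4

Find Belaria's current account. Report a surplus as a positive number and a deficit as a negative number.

2003.6

Goods: -1657.1 + 2745.5 = 1088.4
Services: 617.4 + 152.6 = 770.0
Primary income: 198.7 - 124.8 = 73.9
Secondary income: 146.7 + 109.0 - 184.4 = 71.3
Current account = 1088.4 + 770.0 + 73.9 + 71.3 = 2003.6
(Excluded from the current account — financial account: new loans extended by domestic banks to foreign borrowers 490.6; capital account: debt forgiveness received from foreign official creditors 36.9, capital transfers received from emigrants 64.6.)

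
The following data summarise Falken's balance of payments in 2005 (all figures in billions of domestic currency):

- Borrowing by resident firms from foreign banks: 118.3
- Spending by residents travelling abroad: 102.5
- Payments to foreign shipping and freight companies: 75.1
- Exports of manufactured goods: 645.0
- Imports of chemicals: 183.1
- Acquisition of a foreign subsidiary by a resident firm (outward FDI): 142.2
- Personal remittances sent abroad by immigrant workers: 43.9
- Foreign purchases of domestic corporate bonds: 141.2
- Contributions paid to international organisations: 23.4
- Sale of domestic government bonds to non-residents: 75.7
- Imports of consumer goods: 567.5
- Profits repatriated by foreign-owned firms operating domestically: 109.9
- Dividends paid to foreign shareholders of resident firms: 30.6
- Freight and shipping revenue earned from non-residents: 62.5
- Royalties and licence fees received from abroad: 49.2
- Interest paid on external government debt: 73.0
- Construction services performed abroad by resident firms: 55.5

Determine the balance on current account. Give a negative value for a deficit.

Goods: 645.0 - 183.1 - 567.5 = -105.6
Services: -102.5 - 75.1 + 55.5 + 62.5 + 49.2 = -10.4
Primary income: -73.0 - 30.6 - 109.9 = -213.5
Secondary income: -43.9 - 23.4 = -67.3
Current account = (-105.6) + (-10.4) + (-213.5) + (-67.3) = -396.8
(Excluded from the current account — financial account: borrowing by resident firms from foreign banks 118.3, acquisition of a foreign subsidiary by a resident firm (outward FDI) 142.2, foreign purchases of domestic corporate bonds 141.2, sale of domestic government bonds to non-residents 75.7.)

-396.8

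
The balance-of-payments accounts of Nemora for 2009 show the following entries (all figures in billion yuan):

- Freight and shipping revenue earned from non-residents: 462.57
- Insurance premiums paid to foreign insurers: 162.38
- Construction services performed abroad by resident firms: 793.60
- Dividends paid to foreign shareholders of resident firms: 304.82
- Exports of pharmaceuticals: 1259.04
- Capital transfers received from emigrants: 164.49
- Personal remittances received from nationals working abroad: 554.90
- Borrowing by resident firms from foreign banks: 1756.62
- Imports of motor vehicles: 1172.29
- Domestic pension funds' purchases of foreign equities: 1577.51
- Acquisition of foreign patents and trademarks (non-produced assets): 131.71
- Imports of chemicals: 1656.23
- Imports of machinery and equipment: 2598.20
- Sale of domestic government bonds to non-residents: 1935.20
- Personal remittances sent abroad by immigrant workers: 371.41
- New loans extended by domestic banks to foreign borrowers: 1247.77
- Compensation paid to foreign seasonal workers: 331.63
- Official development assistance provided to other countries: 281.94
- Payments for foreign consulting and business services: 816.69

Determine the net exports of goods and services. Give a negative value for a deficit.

-3890.58

Goods: -2598.20 + 1259.04 - 1656.23 - 1172.29 = -4167.68
Services: -816.69 + 462.57 + 793.60 - 162.38 = 277.10
Trade balance = -4167.68 + 277.10 = -3890.58
(Excluded from the trade balance — primary income: dividends paid to foreign shareholders of resident firms 304.82, compensation paid to foreign seasonal workers 331.63; capital account: capital transfers received from emigrants 164.49, acquisition of foreign patents and trademarks (non-produced assets) 131.71; secondary income: personal remittances received from nationals working abroad 554.90, personal remittances sent abroad by immigrant workers 371.41, official development assistance provided to other countries 281.94; financial account: borrowing by resident firms from foreign banks 1756.62, domestic pension funds' purchases of foreign equities 1577.51, sale of domestic government bonds to non-residents 1935.20, new loans extended by domestic banks to foreign borrowers 1247.77.)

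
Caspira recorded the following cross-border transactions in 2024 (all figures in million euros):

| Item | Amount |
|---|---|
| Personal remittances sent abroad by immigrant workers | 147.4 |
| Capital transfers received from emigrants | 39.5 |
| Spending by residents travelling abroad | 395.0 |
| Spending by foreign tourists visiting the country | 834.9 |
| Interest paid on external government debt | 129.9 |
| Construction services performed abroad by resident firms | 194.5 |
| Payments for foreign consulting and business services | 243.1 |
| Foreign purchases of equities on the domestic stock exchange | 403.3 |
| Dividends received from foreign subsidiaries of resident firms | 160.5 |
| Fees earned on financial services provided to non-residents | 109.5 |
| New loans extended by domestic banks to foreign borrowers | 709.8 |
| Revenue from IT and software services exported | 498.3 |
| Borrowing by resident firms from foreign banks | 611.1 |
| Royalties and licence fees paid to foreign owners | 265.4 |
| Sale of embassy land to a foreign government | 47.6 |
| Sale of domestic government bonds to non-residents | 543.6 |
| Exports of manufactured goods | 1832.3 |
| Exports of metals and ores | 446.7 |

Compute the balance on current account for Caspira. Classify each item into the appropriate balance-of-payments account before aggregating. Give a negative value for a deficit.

Goods: 1832.3 + 446.7 = 2279.0
Services: 498.3 + 194.5 + 834.9 - 265.4 - 243.1 - 395.0 + 109.5 = 733.7
Primary income: -129.9 + 160.5 = 30.6
Secondary income: -147.4
Current account = 2279.0 + 733.7 + 30.6 + (-147.4) = 2895.9
(Excluded from the current account — capital account: capital transfers received from emigrants 39.5, sale of embassy land to a foreign government 47.6; financial account: foreign purchases of equities on the domestic stock exchange 403.3, new loans extended by domestic banks to foreign borrowers 709.8, borrowing by resident firms from foreign banks 611.1, sale of domestic government bonds to non-residents 543.6.)

2895.9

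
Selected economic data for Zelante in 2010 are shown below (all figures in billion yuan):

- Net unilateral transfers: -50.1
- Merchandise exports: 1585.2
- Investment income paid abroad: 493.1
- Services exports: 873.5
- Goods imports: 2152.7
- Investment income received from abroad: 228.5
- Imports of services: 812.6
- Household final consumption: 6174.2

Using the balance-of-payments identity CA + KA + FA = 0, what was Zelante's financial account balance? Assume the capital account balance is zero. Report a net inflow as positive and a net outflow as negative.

821.3

Goods balance = 1585.2 - 2152.7 = -567.5
Services balance = 873.5 - 812.6 = 60.9
Trade balance (goods + services) = -567.5 + 60.9 = -506.6
Net primary income = 228.5 - 493.1 = -264.6
Net secondary income = -50.1
Current account = -506.6 + (-264.6) + (-50.1) = -821.3
Financial account = -(-821.3) = 821.3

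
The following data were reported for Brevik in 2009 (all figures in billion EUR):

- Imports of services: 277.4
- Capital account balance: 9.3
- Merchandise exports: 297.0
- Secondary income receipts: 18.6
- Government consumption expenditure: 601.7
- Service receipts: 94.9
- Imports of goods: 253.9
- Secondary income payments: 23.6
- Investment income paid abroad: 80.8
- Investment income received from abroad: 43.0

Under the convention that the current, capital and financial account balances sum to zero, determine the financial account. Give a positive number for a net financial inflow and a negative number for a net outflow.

Goods balance = 297.0 - 253.9 = 43.1
Services balance = 94.9 - 277.4 = -182.5
Trade balance (goods + services) = 43.1 + (-182.5) = -139.4
Net primary income = 43.0 - 80.8 = -37.8
Net secondary income = 18.6 - 23.6 = -5.0
Current account = -139.4 + (-37.8) + (-5.0) = -182.2
Financial account = -(-182.2 + 9.3) = 172.9

172.9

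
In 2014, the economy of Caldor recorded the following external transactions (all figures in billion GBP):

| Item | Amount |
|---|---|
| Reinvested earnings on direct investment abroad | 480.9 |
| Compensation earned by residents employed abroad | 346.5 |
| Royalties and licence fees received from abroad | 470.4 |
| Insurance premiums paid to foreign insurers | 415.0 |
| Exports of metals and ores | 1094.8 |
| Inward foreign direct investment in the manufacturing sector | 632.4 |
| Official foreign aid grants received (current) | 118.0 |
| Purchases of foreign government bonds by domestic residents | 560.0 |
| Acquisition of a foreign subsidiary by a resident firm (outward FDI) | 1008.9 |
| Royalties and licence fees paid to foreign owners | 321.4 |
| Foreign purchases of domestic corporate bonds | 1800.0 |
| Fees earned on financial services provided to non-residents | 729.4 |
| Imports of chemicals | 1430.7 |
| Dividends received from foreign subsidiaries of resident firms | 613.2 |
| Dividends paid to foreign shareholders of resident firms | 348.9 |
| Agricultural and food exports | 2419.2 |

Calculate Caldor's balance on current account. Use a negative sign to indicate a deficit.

Goods: -1430.7 + 1094.8 + 2419.2 = 2083.3
Services: 729.4 - 321.4 + 470.4 - 415.0 = 463.4
Primary income: -348.9 + 613.2 + 346.5 + 480.9 = 1091.7
Secondary income: 118.0
Current account = 2083.3 + 463.4 + 1091.7 + 118.0 = 3756.4
(Excluded from the current account — financial account: inward foreign direct investment in the manufacturing sector 632.4, purchases of foreign government bonds by domestic residents 560.0, acquisition of a foreign subsidiary by a resident firm (outward FDI) 1008.9, foreign purchases of domestic corporate bonds 1800.0.)

3756.4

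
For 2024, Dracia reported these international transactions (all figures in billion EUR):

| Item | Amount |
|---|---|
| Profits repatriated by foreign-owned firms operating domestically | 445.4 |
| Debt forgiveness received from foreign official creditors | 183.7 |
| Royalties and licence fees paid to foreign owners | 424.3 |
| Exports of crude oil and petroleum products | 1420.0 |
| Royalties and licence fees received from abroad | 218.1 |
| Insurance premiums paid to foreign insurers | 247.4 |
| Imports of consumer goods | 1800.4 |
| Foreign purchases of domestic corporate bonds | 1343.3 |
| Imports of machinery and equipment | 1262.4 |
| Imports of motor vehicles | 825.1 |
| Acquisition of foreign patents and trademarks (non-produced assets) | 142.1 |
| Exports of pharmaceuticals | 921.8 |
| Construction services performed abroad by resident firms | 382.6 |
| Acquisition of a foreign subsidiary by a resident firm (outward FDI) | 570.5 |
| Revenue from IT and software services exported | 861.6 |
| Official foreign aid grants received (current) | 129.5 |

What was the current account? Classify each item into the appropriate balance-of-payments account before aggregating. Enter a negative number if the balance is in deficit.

Goods: 1420.0 - 825.1 - 1262.4 + 921.8 - 1800.4 = -1546.1
Services: -247.4 + 382.6 + 218.1 + 861.6 - 424.3 = 790.6
Primary income: -445.4
Secondary income: 129.5
Current account = (-1546.1) + 790.6 + (-445.4) + 129.5 = -1071.4
(Excluded from the current account — capital account: debt forgiveness received from foreign official creditors 183.7, acquisition of foreign patents and trademarks (non-produced assets) 142.1; financial account: foreign purchases of domestic corporate bonds 1343.3, acquisition of a foreign subsidiary by a resident firm (outward FDI) 570.5.)

-1071.4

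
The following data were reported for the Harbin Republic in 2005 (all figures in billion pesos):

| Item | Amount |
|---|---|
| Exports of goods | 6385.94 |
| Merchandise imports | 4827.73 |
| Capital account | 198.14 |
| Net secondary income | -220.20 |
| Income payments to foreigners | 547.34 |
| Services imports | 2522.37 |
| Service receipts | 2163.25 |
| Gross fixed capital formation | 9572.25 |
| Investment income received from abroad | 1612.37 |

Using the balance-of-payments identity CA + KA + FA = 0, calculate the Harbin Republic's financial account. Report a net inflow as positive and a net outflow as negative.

Goods balance = 6385.94 - 4827.73 = 1558.21
Services balance = 2163.25 - 2522.37 = -359.12
Trade balance (goods + services) = 1558.21 + (-359.12) = 1199.09
Net primary income = 1612.37 - 547.34 = 1065.03
Net secondary income = -220.20
Current account = 1199.09 + 1065.03 + (-220.20) = 2043.92
Financial account = -(2043.92 + 198.14) = -2242.06

-2242.06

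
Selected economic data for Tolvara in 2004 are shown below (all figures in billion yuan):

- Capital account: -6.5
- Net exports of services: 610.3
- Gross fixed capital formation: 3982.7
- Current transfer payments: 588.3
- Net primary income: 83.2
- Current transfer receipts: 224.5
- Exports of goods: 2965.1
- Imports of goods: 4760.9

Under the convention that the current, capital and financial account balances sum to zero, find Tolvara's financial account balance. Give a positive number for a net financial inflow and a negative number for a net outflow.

Goods balance = 2965.1 - 4760.9 = -1795.8
Services balance = 610.3
Trade balance (goods + services) = -1795.8 + 610.3 = -1185.5
Net primary income = 83.2
Net secondary income = 224.5 - 588.3 = -363.8
Current account = -1185.5 + 83.2 + (-363.8) = -1466.1
Financial account = -(-1466.1 + (-6.5)) = 1472.6

1472.6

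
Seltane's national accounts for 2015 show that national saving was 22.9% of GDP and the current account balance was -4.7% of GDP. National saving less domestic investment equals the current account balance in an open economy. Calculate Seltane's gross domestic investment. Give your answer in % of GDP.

S - I = CA (net lending to the rest of the world).
I = S - CA = 22.9 - (-4.7) = 27.6

27.6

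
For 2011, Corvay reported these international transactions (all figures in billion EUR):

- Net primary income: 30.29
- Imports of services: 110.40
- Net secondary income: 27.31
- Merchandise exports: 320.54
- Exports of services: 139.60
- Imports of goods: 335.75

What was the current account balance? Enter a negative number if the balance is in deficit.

Goods balance = 320.54 - 335.75 = -15.21
Services balance = 139.60 - 110.40 = 29.20
Trade balance (goods + services) = -15.21 + 29.20 = 13.99
Net primary income = 30.29
Net secondary income = 27.31
Current account = 13.99 + 30.29 + 27.31 = 71.59

71.59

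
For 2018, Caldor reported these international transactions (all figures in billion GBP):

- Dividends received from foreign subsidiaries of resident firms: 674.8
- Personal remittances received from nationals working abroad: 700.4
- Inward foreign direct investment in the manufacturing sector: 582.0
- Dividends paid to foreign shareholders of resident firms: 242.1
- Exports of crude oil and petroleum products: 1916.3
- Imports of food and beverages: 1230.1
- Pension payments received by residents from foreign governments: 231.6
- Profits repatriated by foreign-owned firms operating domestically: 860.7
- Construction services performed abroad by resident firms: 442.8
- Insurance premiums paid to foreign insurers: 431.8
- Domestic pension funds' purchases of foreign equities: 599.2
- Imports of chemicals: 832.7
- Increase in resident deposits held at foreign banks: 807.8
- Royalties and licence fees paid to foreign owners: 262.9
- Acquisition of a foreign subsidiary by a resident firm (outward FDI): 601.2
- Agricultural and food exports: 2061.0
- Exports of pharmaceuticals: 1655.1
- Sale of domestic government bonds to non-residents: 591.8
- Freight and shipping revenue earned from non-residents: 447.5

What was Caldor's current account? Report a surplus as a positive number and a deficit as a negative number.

4269.2

Goods: 2061.0 - 1230.1 + 1916.3 + 1655.1 - 832.7 = 3569.6
Services: -431.8 + 447.5 - 262.9 + 442.8 = 195.6
Primary income: 674.8 - 242.1 - 860.7 = -428.0
Secondary income: 231.6 + 700.4 = 932.0
Current account = 3569.6 + 195.6 + (-428.0) + 932.0 = 4269.2
(Excluded from the current account — financial account: inward foreign direct investment in the manufacturing sector 582.0, domestic pension funds' purchases of foreign equities 599.2, increase in resident deposits held at foreign banks 807.8, acquisition of a foreign subsidiary by a resident firm (outward FDI) 601.2, sale of domestic government bonds to non-residents 591.8.)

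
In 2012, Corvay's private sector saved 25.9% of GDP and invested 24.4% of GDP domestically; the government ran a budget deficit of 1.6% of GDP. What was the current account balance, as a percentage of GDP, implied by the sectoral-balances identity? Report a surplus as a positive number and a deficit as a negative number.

-0.1

By the sectoral-balances identity, CA = (S_private - I) + (T - G).
Private balance = 25.9 - 24.4 = 1.5
Government balance (T - G) = -1.6
CA = 1.5 + (-1.6) = -0.1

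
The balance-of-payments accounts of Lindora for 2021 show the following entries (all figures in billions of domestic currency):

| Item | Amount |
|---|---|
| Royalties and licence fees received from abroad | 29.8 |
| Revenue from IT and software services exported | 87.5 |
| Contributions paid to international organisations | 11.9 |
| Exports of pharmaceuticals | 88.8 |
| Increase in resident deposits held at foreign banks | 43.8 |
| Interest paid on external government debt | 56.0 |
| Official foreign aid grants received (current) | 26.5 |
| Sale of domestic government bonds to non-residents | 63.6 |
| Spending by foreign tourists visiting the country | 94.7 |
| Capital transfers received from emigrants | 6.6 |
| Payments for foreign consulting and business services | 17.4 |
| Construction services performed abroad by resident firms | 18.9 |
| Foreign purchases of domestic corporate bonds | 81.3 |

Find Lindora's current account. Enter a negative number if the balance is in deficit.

260.9

Goods: 88.8
Services: 18.9 + 29.8 - 17.4 + 94.7 + 87.5 = 213.5
Primary income: -56.0
Secondary income: -11.9 + 26.5 = 14.6
Current account = 88.8 + 213.5 + (-56.0) + 14.6 = 260.9
(Excluded from the current account — financial account: increase in resident deposits held at foreign banks 43.8, sale of domestic government bonds to non-residents 63.6, foreign purchases of domestic corporate bonds 81.3; capital account: capital transfers received from emigrants 6.6.)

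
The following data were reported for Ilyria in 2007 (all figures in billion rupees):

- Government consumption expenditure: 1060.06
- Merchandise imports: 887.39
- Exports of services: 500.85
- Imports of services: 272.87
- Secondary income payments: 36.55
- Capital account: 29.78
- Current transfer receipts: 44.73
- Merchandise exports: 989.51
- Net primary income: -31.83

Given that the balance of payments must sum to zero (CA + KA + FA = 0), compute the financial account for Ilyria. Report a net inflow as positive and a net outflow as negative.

Goods balance = 989.51 - 887.39 = 102.12
Services balance = 500.85 - 272.87 = 227.98
Trade balance (goods + services) = 102.12 + 227.98 = 330.10
Net primary income = -31.83
Net secondary income = 44.73 - 36.55 = 8.18
Current account = 330.10 + (-31.83) + 8.18 = 306.45
Financial account = -(306.45 + 29.78) = -336.23

-336.23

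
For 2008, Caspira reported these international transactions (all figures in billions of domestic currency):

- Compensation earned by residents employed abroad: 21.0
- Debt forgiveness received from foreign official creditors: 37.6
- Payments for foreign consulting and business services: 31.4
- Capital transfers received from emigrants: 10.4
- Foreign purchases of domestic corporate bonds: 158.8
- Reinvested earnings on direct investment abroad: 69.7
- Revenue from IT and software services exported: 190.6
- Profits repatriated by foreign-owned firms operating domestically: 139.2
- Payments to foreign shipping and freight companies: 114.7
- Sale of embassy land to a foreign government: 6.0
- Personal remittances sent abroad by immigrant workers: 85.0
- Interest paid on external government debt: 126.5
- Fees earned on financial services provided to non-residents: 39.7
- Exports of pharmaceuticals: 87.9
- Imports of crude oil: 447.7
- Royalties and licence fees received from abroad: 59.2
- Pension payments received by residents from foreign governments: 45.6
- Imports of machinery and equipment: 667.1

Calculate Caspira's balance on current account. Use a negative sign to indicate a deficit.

Goods: -447.7 + 87.9 - 667.1 = -1026.9
Services: 39.7 + 59.2 + 190.6 - 114.7 - 31.4 = 143.4
Primary income: -139.2 - 126.5 + 69.7 + 21.0 = -175.0
Secondary income: 45.6 - 85.0 = -39.4
Current account = (-1026.9) + 143.4 + (-175.0) + (-39.4) = -1097.9
(Excluded from the current account — capital account: debt forgiveness received from foreign official creditors 37.6, capital transfers received from emigrants 10.4, sale of embassy land to a foreign government 6.0; financial account: foreign purchases of domestic corporate bonds 158.8.)

-1097.9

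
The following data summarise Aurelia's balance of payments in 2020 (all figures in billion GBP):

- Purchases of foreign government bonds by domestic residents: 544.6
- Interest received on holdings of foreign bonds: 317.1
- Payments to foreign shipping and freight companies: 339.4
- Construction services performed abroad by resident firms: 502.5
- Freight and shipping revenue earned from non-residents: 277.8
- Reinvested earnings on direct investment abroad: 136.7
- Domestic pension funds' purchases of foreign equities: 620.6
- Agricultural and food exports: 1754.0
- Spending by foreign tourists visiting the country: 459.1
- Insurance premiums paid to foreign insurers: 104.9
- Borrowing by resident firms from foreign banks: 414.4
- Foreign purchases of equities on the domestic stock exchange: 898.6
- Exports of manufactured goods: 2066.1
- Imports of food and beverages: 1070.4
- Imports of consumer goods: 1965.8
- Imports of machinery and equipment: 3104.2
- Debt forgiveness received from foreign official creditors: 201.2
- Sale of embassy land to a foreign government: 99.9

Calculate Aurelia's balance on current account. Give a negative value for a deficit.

Goods: -1965.8 + 1754.0 + 2066.1 - 1070.4 - 3104.2 = -2320.3
Services: -339.4 + 502.5 + 459.1 + 277.8 - 104.9 = 795.1
Primary income: 136.7 + 317.1 = 453.8
Current account = (-2320.3) + 795.1 + 453.8 = -1071.4
(Excluded from the current account — financial account: purchases of foreign government bonds by domestic residents 544.6, domestic pension funds' purchases of foreign equities 620.6, borrowing by resident firms from foreign banks 414.4, foreign purchases of equities on the domestic stock exchange 898.6; capital account: debt forgiveness received from foreign official creditors 201.2, sale of embassy land to a foreign government 99.9.)

-1071.4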